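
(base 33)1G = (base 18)2D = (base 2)110001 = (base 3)1211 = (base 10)49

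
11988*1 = 11988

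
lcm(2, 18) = 18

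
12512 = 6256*2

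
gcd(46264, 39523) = 1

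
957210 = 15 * 63814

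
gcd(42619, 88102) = 1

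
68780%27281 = 14218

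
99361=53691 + 45670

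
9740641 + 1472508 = 11213149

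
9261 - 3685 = 5576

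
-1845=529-2374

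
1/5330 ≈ 0.000188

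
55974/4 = 27987/2 = 13993.50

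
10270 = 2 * 5135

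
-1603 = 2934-4537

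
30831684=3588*8593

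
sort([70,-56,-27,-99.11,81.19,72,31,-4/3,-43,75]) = [-99.11,-56,-43,-27,-4/3,31,70,72,75,81.19]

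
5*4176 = 20880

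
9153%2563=1464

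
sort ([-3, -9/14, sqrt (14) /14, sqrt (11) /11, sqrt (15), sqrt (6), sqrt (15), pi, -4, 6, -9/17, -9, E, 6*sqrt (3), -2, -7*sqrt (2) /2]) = [-9, -7*sqrt (2) /2, -4, -3, -2, -9/14, -9/17, sqrt (14) /14, sqrt (11) /11, sqrt (6), E, pi, sqrt (15), sqrt (15), 6, 6*sqrt (3)]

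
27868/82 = 339 + 35/41 ≈ 339.85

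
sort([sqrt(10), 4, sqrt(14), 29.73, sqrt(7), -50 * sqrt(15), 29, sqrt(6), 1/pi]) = [-50 * sqrt(15), 1/pi, sqrt(6), sqrt(7), sqrt(10), sqrt(14), 4, 29, 29.73]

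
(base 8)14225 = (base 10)6293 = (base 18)117b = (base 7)24230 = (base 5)200133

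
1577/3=525 + 2/3 ≈ 525.67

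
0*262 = 0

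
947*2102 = 1990594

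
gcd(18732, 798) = 42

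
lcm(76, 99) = 7524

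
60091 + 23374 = 83465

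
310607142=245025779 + 65581363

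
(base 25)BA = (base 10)285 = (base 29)9O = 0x11D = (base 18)FF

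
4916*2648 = 13017568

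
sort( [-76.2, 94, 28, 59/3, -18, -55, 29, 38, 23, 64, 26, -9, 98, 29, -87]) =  [-87, -76.2, -55, -18, -9, 59/3, 23, 26, 28, 29, 29, 38, 64, 94, 98]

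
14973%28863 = 14973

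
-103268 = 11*(-9388)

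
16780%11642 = 5138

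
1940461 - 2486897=-546436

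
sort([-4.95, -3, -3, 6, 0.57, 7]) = [-4.95, -3, -3, 0.57, 6, 7]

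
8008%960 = 328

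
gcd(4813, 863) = 1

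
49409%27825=21584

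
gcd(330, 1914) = 66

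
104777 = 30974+73803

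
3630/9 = 1210/3≈403.33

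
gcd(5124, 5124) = 5124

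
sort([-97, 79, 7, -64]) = [-97, -64, 7, 79]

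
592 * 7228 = 4278976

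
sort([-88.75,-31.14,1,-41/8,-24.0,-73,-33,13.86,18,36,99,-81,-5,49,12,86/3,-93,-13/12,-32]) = [-93,-88.75,-81,-73,-33,-32,-31.14,-24.0,-41/8,-5,-13/12,1,12,13.86,18,86/3,36,49,99]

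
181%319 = 181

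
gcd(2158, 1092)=26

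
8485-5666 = 2819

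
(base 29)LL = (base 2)1001110110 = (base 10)630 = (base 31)KA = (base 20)1BA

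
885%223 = 216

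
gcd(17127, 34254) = 17127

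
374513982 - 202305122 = 172208860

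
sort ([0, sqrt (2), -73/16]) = [-73/16, 0, sqrt (2)]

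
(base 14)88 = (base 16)78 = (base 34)3i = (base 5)440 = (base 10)120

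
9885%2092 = 1517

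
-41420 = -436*95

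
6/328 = 3/164 ≈ 0.0183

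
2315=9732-7417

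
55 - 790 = -735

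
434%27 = 2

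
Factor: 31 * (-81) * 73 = -1 * 3^4 * 31^1 * 73^1 = -183303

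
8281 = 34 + 8247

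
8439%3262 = 1915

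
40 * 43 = 1720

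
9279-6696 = 2583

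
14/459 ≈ 0.0305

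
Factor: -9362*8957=-1*2^1*13^2*31^1*53^1*151^1=-83855434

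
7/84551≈0.0000828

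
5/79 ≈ 0.0633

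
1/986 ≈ 0.00101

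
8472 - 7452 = 1020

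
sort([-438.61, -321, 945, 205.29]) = [-438.61, -321, 205.29, 945]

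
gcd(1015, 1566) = 29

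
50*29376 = 1468800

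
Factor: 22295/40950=2^(-1) * 3^(-2) * 5^(-1) * 7^2=49/90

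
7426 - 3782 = 3644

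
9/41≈0.220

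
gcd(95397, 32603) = 1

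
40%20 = 0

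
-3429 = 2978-6407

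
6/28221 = 2/9407 ≈ 0.000213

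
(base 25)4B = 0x6F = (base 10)111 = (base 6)303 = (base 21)56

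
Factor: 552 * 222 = 2^4 * 3^2 * 23^1 * 37^1 = 122544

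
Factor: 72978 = 2^1*3^1*12163^1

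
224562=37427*6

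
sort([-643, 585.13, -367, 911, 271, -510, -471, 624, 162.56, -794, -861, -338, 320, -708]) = [-861, -794, -708, -643, -510, -471, -367, -338, 162.56, 271, 320, 585.13, 624, 911]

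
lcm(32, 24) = 96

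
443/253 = 1 + 190/253 ≈ 1.75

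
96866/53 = 1827 + 35/53 ≈ 1827.66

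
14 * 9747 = 136458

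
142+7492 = 7634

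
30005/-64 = -468 - 53/64 ≈ -468.83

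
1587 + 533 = 2120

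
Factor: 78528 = 2^6*3^1*409^1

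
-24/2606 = -12/1303 ≈ -0.00921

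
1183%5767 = 1183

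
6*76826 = 460956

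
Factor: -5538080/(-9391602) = 2^4 * 3^(-1) * 5^1 * 11^(-1) * 34613^1 * 142297^(-1) = 2769040/4695801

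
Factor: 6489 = 3^2*7^1*103^1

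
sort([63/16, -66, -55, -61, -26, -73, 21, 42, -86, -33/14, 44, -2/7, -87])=[-87, -86, -73, -66, -61, -55, -26, -33/14, -2/7, 63/16, 21, 42, 44]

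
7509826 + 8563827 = 16073653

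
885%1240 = 885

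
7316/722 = 3658/361≈10.13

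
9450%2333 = 118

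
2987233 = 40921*73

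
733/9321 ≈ 0.0786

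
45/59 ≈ 0.763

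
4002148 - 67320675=-63318527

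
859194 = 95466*9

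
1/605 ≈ 0.00165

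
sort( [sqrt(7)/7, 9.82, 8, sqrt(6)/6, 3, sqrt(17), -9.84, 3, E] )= [-9.84, sqrt(7)/7, sqrt(6)/6, E, 3, 3, sqrt(17), 8, 9.82] 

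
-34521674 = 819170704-853692378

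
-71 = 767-838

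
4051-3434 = 617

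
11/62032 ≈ 0.000177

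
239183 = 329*727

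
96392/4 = 24098 = 24098.00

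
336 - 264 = 72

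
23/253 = 1/11 ≈ 0.0909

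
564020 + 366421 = 930441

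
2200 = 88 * 25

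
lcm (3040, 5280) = 100320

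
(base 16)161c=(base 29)6l5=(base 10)5660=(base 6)42112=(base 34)4ug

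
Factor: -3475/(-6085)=5^1*139^1*1217^(-1)=695/1217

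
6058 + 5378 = 11436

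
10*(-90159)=-901590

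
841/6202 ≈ 0.136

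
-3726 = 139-3865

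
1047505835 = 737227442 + 310278393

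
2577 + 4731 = 7308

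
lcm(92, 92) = 92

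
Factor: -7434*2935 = -1*2^1*3^2*5^1*7^1*59^1*587^1 = -21818790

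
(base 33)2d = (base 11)72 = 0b1001111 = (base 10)79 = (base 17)4b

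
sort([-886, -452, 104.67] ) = [-886, -452, 104.67] 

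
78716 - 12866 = 65850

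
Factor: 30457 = 7^1*19^1*229^1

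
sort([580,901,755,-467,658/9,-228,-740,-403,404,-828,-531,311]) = [-828,-740,-531,-467,-403,-228,658/9,311,404,580,755,901]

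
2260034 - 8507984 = -6247950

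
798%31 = 23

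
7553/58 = 130 + 13/58 ≈ 130.22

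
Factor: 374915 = 5^1 * 167^1 * 449^1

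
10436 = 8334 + 2102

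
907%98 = 25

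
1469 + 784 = 2253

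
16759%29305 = 16759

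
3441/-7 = -491 - 4/7 ≈ -491.57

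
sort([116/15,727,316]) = [116/15,316,727]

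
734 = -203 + 937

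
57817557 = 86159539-28341982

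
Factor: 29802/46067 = 2^1*3^1*7^ (-1)*4967^1*6581^ (-1)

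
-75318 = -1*75318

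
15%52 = 15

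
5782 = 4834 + 948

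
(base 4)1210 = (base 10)100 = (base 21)4g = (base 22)4c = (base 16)64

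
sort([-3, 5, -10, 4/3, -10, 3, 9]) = [-10, -10, -3, 4/3, 3, 5, 9]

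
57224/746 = 28612/373≈76.71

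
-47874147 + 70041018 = 22166871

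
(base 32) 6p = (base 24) 91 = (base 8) 331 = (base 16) d9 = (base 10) 217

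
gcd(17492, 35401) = 1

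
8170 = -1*(-8170)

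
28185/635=44+49/127≈44.39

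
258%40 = 18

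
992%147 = 110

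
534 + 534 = 1068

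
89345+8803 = 98148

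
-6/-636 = 1/106 ≈ 0.00943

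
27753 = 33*841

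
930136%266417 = 130885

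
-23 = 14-37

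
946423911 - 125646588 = 820777323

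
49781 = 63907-14126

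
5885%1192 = 1117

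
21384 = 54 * 396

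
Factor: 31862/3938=11^(-1)*89^1=89/11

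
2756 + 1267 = 4023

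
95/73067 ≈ 0.00130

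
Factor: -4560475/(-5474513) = 5^2 * 11^(-1) * 19^1 * 47^(-1) * 9601^1 * 10589^(-1)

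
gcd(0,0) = 0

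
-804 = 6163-6967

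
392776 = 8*49097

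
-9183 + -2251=-11434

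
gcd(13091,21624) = 53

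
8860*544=4819840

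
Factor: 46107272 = 2^3 * 23^1 * 250583^1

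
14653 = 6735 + 7918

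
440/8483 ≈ 0.0519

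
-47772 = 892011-939783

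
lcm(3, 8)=24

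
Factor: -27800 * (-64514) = 2^4 * 5^2 * 139^1 * 32257^1 = 1793489200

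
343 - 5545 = -5202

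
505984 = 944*536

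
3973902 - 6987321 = -3013419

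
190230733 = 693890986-503660253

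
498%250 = 248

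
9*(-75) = -675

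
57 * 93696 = 5340672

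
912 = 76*12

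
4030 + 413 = 4443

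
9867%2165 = 1207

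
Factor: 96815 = 5^1*17^2*67^1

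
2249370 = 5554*405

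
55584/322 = 172 + 100/161 ≈ 172.62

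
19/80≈0.238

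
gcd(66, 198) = 66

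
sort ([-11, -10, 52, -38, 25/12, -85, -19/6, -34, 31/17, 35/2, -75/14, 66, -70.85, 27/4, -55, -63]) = [-85, -70.85, -63, -55, -38, -34, -11, -10, -75/14, -19/6, 31/17, 25/12, 27/4, 35/2, 52, 66]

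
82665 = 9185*9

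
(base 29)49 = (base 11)104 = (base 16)7d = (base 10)125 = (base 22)5f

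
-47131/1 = -47131 = -47131.00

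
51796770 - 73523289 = -21726519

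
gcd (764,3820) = 764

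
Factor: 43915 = 5^1*8783^1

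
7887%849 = 246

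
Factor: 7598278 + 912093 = 2657^1 * 3203^1 = 8510371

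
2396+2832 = 5228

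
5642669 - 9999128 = -4356459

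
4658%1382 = 512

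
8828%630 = 8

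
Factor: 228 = 2^2*3^1*19^1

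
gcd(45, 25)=5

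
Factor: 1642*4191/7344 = 2^ (-3)*3^ (-2)*11^1*17^ (-1)*127^1*821^1 = 1146937/1224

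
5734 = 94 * 61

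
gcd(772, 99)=1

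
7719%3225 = 1269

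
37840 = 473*80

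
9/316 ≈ 0.0285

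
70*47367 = 3315690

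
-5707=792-6499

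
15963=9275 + 6688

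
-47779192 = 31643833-79423025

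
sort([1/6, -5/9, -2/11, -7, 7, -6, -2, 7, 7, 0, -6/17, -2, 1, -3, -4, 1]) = [-7, -6, -4, -3, -2, -2, -5/9, -6/17, -2/11, 0, 1/6, 1, 1, 7, 7, 7]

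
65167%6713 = 4750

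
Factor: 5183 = 71^1*73^1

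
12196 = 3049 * 4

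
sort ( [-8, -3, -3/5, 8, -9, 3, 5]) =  [-9, -8, -3, -3/5, 3, 5, 8]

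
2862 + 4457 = 7319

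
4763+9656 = 14419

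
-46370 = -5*9274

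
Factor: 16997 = 23^1*739^1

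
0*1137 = 0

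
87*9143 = 795441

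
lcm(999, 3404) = 91908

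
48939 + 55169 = 104108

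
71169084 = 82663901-11494817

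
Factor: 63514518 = 2^1*3^1*109^1*97117^1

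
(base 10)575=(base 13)353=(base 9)708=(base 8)1077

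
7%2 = 1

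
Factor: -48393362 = -1 * 2^1 * 47^1 * 514823^1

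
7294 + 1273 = 8567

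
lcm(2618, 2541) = 86394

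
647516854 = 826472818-178955964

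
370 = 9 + 361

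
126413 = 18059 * 7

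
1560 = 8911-7351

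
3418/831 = 4 + 94/831 ≈ 4.11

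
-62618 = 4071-66689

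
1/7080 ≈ 0.000141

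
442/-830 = -221/415 ≈ -0.533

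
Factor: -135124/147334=-1*2^1*83^1*181^(-1)=-166/181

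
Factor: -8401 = -1 * 31^1 * 271^1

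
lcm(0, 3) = 0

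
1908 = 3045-1137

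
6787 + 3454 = 10241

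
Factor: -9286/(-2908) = 2^(-1)*727^(-1)*4643^1 = 4643/1454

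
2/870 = 1/435 ≈ 0.00230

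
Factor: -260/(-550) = 2^1 * 5^(-1) * 11^(-1) * 13^1 = 26/55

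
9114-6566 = 2548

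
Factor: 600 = 2^3 * 3^1 * 5^2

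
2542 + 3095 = 5637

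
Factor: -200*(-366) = 2^4*3^1*5^2*61^1 = 73200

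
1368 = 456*3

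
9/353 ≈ 0.0255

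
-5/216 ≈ -0.0231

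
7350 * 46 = 338100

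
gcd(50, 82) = 2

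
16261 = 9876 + 6385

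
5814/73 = 79 + 47/73 ≈ 79.64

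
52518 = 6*8753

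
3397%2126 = 1271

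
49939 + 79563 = 129502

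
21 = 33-12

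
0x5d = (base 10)93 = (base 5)333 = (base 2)1011101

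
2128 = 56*38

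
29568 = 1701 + 27867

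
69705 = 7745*9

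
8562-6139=2423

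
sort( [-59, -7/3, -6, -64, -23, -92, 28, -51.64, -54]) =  [-92, -64, -59, -54, -51.64, -23, -6, -7/3, 28]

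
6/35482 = 3/17741 ≈ 0.000169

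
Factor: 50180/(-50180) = -1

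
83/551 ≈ 0.151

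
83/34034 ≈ 0.00244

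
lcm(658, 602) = 28294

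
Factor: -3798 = -1*2^1*3^2*211^1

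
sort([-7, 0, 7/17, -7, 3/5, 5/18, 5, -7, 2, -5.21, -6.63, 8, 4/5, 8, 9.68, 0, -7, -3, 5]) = [-7, -7, -7, -7, -6.63, -5.21, -3, 0, 0, 5/18, 7/17, 3/5, 4/5, 2, 5, 5, 8, 8, 9.68]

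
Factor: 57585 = 3^1 * 5^1 * 11^1 * 349^1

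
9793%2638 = 1879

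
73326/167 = 439 + 13/167 ≈ 439.08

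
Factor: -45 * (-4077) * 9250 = 2^1 * 3^5 * 5^4 * 37^1 * 151^1 = 1697051250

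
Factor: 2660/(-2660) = -1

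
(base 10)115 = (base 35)3a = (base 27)47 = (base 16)73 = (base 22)55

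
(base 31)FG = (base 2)111100001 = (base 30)G1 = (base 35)DQ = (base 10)481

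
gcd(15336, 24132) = 12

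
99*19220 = 1902780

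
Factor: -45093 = -1*3^1*15031^1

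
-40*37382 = -1495280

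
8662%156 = 82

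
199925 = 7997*25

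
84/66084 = 7/5507 ≈ 0.00127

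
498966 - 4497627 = -3998661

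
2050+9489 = 11539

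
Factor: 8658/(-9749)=-1 * 2^1 * 3^2 * 13^1 * 37^1 * 9749^(-1) 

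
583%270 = 43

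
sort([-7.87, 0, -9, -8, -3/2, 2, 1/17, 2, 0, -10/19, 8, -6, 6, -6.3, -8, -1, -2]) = [-9, -8, -8, -7.87, -6.3, -6, -2, -3/2, -1, -10/19, 0, 0, 1/17, 2, 2, 6, 8]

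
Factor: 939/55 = 3^1 * 5^(-1) * 11^(-1) * 313^1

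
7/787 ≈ 0.00889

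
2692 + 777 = 3469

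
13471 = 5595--7876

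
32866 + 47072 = 79938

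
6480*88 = 570240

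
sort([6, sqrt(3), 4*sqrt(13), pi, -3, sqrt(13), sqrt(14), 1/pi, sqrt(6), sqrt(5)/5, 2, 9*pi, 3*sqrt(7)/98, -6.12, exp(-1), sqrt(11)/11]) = [-6.12, -3, 3*sqrt(7)/98, sqrt(11)/11, 1/pi, exp(-1), sqrt(5)/5, sqrt(3), 2, sqrt(6), pi, sqrt(13), sqrt(14), 6, 4*sqrt(13), 9*pi]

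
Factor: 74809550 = 2^1 * 5^2 * 271^1 * 5521^1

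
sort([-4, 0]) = [-4, 0]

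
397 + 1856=2253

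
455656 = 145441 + 310215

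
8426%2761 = 143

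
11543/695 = 16 + 423/695 ≈ 16.61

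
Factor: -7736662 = -1*2^1*3868331^1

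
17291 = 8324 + 8967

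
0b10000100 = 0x84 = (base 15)8c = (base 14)96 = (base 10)132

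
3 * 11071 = 33213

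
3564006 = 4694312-1130306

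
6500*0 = 0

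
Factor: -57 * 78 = -1 * 2^1 * 3^2 * 13^1 * 19^1 = -4446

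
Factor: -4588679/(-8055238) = 2^(-1)*41^1*149^(-1)*27031^(-1)*111919^1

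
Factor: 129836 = 2^2 * 7^1 * 4637^1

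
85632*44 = 3767808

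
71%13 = 6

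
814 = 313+501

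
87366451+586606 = 87953057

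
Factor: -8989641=-1 * 3^2 * 19^1 * 52571^1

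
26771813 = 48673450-21901637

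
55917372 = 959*58308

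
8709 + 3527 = 12236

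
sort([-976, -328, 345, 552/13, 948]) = [-976, -328, 552/13, 345, 948]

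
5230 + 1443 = 6673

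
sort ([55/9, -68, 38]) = [-68, 55/9, 38]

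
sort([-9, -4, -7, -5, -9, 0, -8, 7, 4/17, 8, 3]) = [-9, -9, -8, -7, -5, -4, 0, 4/17, 3, 7, 8]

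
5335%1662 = 349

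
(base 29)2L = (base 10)79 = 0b1001111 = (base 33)2D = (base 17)4B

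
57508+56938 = 114446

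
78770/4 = 19692 + 1/2 = 19692.50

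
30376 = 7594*4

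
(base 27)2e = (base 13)53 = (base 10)68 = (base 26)2g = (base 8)104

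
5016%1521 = 453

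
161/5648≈0.0285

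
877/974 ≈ 0.900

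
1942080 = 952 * 2040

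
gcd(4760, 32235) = 35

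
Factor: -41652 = -1*2^2*3^2*13^1*89^1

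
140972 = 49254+91718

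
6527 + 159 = 6686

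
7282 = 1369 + 5913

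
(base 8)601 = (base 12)281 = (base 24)g1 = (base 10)385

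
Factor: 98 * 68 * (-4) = -1 * 2^5 * 7^2 * 17^1 = -26656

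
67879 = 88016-20137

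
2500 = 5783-3283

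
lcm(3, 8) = 24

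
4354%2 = 0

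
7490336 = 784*9554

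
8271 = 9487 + -1216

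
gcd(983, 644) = 1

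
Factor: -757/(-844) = 2^(-2) * 211^(-1) * 757^1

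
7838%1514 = 268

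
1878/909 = 2 + 20/303 ≈ 2.07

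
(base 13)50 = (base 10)65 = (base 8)101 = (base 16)41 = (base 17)3e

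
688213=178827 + 509386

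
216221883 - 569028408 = -352806525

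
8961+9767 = 18728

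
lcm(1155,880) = 18480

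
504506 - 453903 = 50603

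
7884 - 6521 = 1363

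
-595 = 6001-6596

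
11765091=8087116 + 3677975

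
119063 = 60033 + 59030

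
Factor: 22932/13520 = 2^(-2)*3^2*5^(-1)*7^2*13^(-1) = 441/260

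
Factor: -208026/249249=-1 * 2^1 * 3^1 * 11^(-1) * 83^(-1) * 127^1=-762/913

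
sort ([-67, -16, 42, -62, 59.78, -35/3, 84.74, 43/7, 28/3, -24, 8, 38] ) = [-67, -62, -24, -16, -35/3, 43/7, 8, 28/3, 38, 42, 59.78, 84.74] 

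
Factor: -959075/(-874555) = 5^1*11^(-1)*13^2*227^1*15901^(-1) = 191815/174911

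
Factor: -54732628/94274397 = -1*2^2*3^(-2)*7^(-1)*29^1*47^1*97^(-1)*10039^1*15427^(-1)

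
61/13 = 4 + 9/13 ≈ 4.69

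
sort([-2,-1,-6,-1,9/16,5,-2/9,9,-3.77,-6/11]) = [-6,-3.77,-2,-1,-1,-6/11,-2/9,9/16,5,9]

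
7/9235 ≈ 0.000758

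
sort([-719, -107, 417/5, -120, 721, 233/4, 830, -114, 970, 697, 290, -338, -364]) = [-719, -364, -338, -120, -114, -107, 233/4, 417/5, 290, 697, 721, 830, 970]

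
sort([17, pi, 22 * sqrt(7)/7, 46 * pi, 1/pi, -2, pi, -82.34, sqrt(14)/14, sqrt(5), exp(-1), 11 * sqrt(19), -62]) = [-82.34, -62, -2, sqrt(14)/14, 1/pi, exp(-1), sqrt(5), pi, pi, 22 * sqrt(7)/7, 17, 11 * sqrt(19), 46 * pi]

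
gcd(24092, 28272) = 76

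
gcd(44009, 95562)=1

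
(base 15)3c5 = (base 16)35c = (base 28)12k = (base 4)31130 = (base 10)860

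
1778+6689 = 8467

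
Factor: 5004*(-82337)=-1*2^2*3^2*137^1*139^1*601^1=-412014348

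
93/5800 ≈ 0.0160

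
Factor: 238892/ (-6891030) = -1 * 2^1 * 3^ (-2) * 5^ (-1) * 23^ (-1) * 3329^ (-1) * 59723^1 = -119446/3445515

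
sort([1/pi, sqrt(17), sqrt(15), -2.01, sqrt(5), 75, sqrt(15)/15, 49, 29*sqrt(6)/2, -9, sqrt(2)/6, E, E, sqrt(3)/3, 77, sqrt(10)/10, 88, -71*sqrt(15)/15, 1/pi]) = [-71*sqrt(15)/15, -9, -2.01, sqrt(2)/6, sqrt(15)/15, sqrt(10)/10, 1/pi, 1/pi, sqrt(3)/3, sqrt(5), E, E, sqrt(15), sqrt(17), 29*sqrt(6)/2, 49, 75, 77, 88]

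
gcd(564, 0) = 564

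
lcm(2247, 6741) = 6741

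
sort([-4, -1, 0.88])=[-4, -1, 0.88]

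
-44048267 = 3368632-47416899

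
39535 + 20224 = 59759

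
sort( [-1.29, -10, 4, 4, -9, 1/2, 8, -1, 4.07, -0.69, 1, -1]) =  [-10, -9, -1.29, -1, -1, -0.69, 1/2, 1, 4, 4, 4.07, 8]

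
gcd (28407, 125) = 1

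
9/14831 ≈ 0.000607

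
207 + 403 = 610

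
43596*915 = 39890340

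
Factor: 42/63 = 2^1*3^(-1) = 2/3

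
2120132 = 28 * 75719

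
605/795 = 121/159 ≈ 0.761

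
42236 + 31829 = 74065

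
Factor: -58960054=-1 * 2^1 * 29480027^1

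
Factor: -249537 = -1 * 3^1 * 223^1 * 373^1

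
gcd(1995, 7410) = 285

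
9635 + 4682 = 14317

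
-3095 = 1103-4198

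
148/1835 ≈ 0.0807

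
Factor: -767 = -1*13^1*59^1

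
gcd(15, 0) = 15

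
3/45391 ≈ 0.0000661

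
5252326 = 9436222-4183896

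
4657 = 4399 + 258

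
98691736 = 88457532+10234204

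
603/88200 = 67/9800 ≈ 0.00684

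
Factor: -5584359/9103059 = -1*3^(-1)*7^(-1)*11^1*131^(-1)*197^1*859^1*1103^(-1) = -1861453/3034353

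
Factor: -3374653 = -1*17^2*11677^1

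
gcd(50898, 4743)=51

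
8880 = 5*1776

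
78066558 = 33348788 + 44717770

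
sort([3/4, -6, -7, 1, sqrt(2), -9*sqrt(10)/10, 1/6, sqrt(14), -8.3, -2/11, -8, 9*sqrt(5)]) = [-8.3, -8, -7, -6, -9*sqrt(10)/10, -2/11, 1/6, 3/4, 1, sqrt(2), sqrt(14), 9*sqrt(5)]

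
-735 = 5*(-147)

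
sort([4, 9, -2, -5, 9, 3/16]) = [-5, -2, 3/16, 4, 9, 9]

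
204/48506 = 102/24253 ≈ 0.00421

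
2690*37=99530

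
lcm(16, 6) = 48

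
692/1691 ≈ 0.409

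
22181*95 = 2107195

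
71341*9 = 642069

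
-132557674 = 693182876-825740550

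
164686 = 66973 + 97713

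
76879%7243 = 4449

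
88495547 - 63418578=25076969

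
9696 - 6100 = 3596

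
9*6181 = 55629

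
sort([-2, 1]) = [-2, 1]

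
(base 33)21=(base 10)67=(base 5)232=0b1000011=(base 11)61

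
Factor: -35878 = -1 * 2^1 * 17939^1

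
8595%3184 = 2227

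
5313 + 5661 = 10974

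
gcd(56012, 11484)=44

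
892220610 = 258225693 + 633994917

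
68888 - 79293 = -10405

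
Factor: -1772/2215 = -1 * 2^2 * 5^(-1) = -4/5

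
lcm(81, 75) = 2025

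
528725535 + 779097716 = 1307823251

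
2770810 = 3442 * 805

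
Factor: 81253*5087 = 193^1*421^1*5087^1 = 413334011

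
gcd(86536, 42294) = 2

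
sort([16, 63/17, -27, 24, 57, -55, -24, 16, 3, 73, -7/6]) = [-55, -27, -24, -7/6, 3, 63/17, 16, 16, 24, 57, 73]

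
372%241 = 131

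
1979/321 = 6+53/321 ≈ 6.17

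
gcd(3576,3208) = 8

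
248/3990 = 124/1995 ≈ 0.0622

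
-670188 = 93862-764050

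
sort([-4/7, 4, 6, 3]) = [-4/7, 3, 4, 6]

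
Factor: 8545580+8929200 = 2^2*5^1*873739^1 = 17474780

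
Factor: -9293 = -1 * 9293^1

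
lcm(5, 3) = 15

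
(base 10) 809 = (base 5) 11214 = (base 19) 24b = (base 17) 2da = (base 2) 1100101001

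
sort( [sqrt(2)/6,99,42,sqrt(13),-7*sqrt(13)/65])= [-7*sqrt(13)/65,sqrt(2)/6,sqrt(13),42,99]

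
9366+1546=10912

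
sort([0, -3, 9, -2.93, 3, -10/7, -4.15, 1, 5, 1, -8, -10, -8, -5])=[-10, -8, -8, -5, -4.15, -3, -2.93, -10/7, 0, 1, 1, 3, 5, 9]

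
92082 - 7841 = 84241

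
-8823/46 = -191 - 37/46 ≈ -191.80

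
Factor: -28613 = -1*13^1*31^1*71^1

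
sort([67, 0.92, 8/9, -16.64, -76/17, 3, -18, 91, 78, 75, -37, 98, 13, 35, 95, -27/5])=[-37, -18, -16.64, -27/5, -76/17, 8/9, 0.92, 3, 13, 35, 67, 75, 78, 91, 95, 98]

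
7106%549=518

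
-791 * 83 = -65653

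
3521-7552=-4031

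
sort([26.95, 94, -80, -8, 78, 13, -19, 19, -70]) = [-80, -70, -19, -8, 13, 19, 26.95, 78, 94]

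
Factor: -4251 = -1 * 3^1 * 13^1 * 109^1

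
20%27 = 20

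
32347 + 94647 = 126994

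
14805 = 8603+6202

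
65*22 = 1430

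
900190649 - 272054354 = 628136295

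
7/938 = 1/134 ≈ 0.00746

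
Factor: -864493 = -1*7^1*123499^1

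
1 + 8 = 9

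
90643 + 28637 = 119280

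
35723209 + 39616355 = 75339564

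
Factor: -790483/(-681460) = 2^(-2)*5^(-1)*13^(-1)*17^1*2621^(-1)*46499^1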